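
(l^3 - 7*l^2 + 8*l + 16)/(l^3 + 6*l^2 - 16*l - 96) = (l^2 - 3*l - 4)/(l^2 + 10*l + 24)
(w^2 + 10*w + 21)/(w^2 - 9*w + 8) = (w^2 + 10*w + 21)/(w^2 - 9*w + 8)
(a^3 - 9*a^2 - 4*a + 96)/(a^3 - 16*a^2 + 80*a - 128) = (a + 3)/(a - 4)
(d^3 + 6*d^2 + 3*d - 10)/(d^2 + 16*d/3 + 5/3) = 3*(d^2 + d - 2)/(3*d + 1)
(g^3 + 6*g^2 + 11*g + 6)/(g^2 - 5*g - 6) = (g^2 + 5*g + 6)/(g - 6)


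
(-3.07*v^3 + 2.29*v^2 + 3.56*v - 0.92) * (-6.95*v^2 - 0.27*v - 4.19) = 21.3365*v^5 - 15.0866*v^4 - 12.497*v^3 - 4.1623*v^2 - 14.668*v + 3.8548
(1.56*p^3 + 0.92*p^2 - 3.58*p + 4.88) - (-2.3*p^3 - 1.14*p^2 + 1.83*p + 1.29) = 3.86*p^3 + 2.06*p^2 - 5.41*p + 3.59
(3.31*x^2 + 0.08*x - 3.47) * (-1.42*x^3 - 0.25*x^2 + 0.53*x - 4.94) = -4.7002*x^5 - 0.9411*x^4 + 6.6617*x^3 - 15.4415*x^2 - 2.2343*x + 17.1418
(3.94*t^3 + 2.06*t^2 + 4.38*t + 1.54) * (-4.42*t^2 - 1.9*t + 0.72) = -17.4148*t^5 - 16.5912*t^4 - 20.4368*t^3 - 13.6456*t^2 + 0.2276*t + 1.1088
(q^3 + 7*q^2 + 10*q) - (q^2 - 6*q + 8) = q^3 + 6*q^2 + 16*q - 8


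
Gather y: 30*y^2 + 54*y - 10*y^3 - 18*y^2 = -10*y^3 + 12*y^2 + 54*y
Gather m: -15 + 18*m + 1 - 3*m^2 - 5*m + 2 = -3*m^2 + 13*m - 12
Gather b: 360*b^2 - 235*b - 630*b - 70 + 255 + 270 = 360*b^2 - 865*b + 455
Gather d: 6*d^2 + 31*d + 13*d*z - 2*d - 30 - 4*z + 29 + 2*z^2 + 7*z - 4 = 6*d^2 + d*(13*z + 29) + 2*z^2 + 3*z - 5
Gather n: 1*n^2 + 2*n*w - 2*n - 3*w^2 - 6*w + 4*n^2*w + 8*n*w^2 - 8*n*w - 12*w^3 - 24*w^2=n^2*(4*w + 1) + n*(8*w^2 - 6*w - 2) - 12*w^3 - 27*w^2 - 6*w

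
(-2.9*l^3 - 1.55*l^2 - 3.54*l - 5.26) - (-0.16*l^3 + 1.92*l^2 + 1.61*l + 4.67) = -2.74*l^3 - 3.47*l^2 - 5.15*l - 9.93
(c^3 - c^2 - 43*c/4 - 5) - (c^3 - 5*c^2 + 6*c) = 4*c^2 - 67*c/4 - 5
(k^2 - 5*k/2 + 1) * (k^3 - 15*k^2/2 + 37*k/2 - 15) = k^5 - 10*k^4 + 153*k^3/4 - 275*k^2/4 + 56*k - 15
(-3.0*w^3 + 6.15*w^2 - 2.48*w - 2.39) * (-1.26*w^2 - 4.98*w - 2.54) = 3.78*w^5 + 7.191*w^4 - 19.8822*w^3 - 0.2592*w^2 + 18.2014*w + 6.0706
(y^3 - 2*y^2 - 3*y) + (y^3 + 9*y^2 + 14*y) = 2*y^3 + 7*y^2 + 11*y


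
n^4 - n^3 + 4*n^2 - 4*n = n*(n - 1)*(n - 2*I)*(n + 2*I)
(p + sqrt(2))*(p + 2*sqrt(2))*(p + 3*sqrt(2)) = p^3 + 6*sqrt(2)*p^2 + 22*p + 12*sqrt(2)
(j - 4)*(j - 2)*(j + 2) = j^3 - 4*j^2 - 4*j + 16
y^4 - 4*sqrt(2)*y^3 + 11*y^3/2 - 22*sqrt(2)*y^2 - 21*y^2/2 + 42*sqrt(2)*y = y*(y - 3/2)*(y + 7)*(y - 4*sqrt(2))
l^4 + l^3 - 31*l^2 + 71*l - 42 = (l - 3)*(l - 2)*(l - 1)*(l + 7)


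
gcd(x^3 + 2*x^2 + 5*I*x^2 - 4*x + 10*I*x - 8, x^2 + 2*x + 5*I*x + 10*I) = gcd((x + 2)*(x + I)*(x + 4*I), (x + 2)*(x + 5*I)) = x + 2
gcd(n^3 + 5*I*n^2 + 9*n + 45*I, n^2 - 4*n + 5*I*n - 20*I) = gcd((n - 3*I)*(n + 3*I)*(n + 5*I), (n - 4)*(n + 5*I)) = n + 5*I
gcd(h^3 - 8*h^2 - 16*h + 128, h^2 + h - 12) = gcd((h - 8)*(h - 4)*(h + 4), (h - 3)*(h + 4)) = h + 4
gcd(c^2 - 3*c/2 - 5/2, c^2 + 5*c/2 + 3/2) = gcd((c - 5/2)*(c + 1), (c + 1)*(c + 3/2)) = c + 1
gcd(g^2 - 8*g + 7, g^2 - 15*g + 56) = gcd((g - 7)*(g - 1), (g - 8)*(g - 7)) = g - 7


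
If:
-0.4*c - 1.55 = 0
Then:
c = -3.88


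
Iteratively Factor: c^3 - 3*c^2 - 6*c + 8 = (c - 4)*(c^2 + c - 2) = (c - 4)*(c + 2)*(c - 1)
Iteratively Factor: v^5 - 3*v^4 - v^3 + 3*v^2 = (v)*(v^4 - 3*v^3 - v^2 + 3*v) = v*(v - 1)*(v^3 - 2*v^2 - 3*v) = v*(v - 1)*(v + 1)*(v^2 - 3*v) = v^2*(v - 1)*(v + 1)*(v - 3)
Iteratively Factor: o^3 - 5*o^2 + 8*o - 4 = (o - 2)*(o^2 - 3*o + 2) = (o - 2)*(o - 1)*(o - 2)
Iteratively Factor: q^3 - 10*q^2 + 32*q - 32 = (q - 2)*(q^2 - 8*q + 16) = (q - 4)*(q - 2)*(q - 4)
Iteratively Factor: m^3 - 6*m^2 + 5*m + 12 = (m - 4)*(m^2 - 2*m - 3) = (m - 4)*(m + 1)*(m - 3)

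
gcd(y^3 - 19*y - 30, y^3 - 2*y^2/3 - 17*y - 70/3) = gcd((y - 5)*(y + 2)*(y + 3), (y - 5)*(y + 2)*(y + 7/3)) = y^2 - 3*y - 10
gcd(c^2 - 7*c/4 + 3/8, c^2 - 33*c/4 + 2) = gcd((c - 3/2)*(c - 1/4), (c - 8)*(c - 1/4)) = c - 1/4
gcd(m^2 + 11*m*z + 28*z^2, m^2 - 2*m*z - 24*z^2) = m + 4*z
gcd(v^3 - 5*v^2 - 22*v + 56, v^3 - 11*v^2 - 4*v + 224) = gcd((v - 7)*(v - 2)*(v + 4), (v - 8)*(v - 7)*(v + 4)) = v^2 - 3*v - 28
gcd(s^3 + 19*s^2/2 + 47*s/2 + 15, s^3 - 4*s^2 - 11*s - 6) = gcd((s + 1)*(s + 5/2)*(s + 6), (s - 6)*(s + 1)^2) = s + 1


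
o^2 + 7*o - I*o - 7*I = (o + 7)*(o - I)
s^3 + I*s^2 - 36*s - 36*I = (s - 6)*(s + 6)*(s + I)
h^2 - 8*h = h*(h - 8)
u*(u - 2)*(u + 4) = u^3 + 2*u^2 - 8*u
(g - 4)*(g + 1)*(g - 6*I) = g^3 - 3*g^2 - 6*I*g^2 - 4*g + 18*I*g + 24*I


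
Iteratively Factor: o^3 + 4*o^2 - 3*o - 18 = (o + 3)*(o^2 + o - 6) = (o - 2)*(o + 3)*(o + 3)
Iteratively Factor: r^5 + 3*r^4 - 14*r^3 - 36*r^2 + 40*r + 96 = (r + 4)*(r^4 - r^3 - 10*r^2 + 4*r + 24) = (r + 2)*(r + 4)*(r^3 - 3*r^2 - 4*r + 12) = (r - 2)*(r + 2)*(r + 4)*(r^2 - r - 6) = (r - 3)*(r - 2)*(r + 2)*(r + 4)*(r + 2)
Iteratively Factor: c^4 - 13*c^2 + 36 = (c + 2)*(c^3 - 2*c^2 - 9*c + 18) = (c - 3)*(c + 2)*(c^2 + c - 6) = (c - 3)*(c - 2)*(c + 2)*(c + 3)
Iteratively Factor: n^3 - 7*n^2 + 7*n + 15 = (n - 5)*(n^2 - 2*n - 3) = (n - 5)*(n + 1)*(n - 3)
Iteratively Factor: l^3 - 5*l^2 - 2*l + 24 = (l + 2)*(l^2 - 7*l + 12) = (l - 4)*(l + 2)*(l - 3)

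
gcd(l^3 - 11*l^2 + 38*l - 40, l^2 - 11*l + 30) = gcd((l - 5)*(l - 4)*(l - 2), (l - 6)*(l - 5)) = l - 5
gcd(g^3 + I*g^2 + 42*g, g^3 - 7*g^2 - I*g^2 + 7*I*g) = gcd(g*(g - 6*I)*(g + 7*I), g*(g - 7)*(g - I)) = g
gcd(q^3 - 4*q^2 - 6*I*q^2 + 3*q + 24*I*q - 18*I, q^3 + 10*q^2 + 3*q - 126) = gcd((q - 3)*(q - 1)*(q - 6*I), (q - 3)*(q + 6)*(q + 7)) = q - 3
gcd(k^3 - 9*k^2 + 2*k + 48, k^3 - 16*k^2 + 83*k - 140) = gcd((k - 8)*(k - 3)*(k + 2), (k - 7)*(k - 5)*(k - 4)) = 1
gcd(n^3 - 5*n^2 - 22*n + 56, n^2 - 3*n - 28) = n^2 - 3*n - 28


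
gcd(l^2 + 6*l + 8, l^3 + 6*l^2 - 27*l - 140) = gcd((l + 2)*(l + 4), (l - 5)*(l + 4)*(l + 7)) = l + 4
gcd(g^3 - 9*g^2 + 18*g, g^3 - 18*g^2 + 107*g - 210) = g - 6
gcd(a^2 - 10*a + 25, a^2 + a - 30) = a - 5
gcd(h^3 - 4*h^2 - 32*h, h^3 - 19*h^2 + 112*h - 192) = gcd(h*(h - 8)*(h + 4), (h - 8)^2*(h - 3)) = h - 8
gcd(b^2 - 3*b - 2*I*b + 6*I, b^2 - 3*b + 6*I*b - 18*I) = b - 3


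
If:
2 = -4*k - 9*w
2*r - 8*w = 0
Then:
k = -9*w/4 - 1/2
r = 4*w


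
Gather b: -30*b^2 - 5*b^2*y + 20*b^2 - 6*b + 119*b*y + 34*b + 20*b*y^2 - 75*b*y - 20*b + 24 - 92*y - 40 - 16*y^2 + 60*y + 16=b^2*(-5*y - 10) + b*(20*y^2 + 44*y + 8) - 16*y^2 - 32*y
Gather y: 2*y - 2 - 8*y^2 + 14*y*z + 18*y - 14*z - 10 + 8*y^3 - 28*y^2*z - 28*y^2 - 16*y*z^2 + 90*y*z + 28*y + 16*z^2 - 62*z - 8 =8*y^3 + y^2*(-28*z - 36) + y*(-16*z^2 + 104*z + 48) + 16*z^2 - 76*z - 20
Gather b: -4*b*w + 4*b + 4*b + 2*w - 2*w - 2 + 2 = b*(8 - 4*w)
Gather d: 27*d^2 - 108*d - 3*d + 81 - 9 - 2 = 27*d^2 - 111*d + 70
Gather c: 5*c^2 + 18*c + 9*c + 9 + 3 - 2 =5*c^2 + 27*c + 10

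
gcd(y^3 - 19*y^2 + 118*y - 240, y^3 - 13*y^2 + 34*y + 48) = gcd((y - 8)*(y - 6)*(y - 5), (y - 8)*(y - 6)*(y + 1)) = y^2 - 14*y + 48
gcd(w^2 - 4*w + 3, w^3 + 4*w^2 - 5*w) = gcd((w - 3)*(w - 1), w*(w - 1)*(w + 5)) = w - 1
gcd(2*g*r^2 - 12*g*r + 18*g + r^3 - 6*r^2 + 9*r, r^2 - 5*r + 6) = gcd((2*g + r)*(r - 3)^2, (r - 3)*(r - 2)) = r - 3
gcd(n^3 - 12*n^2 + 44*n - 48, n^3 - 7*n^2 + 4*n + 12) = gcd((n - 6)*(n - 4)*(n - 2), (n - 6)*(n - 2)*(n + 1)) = n^2 - 8*n + 12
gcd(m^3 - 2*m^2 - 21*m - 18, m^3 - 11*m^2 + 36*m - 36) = m - 6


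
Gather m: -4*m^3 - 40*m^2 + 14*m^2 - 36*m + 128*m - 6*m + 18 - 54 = -4*m^3 - 26*m^2 + 86*m - 36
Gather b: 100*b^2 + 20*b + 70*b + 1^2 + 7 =100*b^2 + 90*b + 8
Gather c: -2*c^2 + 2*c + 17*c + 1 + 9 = -2*c^2 + 19*c + 10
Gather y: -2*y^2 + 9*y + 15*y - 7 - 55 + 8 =-2*y^2 + 24*y - 54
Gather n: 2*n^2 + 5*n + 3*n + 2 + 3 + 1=2*n^2 + 8*n + 6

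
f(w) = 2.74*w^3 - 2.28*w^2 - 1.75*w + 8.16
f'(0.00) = -1.75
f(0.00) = 8.16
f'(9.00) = 623.03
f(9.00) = 1805.19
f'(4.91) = 174.03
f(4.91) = 268.94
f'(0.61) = -1.47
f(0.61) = 6.87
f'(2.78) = 49.10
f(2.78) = 44.54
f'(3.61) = 88.91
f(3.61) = 101.04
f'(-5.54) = 275.80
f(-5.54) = -518.01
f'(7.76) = 457.85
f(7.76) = 1137.65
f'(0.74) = -0.62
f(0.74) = 6.73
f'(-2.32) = 53.07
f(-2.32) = -34.27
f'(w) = 8.22*w^2 - 4.56*w - 1.75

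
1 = 1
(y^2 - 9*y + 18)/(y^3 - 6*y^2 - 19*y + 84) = (y - 6)/(y^2 - 3*y - 28)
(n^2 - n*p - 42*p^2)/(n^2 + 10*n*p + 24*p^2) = (n - 7*p)/(n + 4*p)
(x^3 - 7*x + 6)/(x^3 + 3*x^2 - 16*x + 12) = (x + 3)/(x + 6)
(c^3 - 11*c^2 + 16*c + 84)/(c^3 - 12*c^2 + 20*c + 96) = (c - 7)/(c - 8)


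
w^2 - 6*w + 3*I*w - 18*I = (w - 6)*(w + 3*I)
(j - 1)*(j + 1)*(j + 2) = j^3 + 2*j^2 - j - 2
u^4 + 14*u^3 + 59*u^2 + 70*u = u*(u + 2)*(u + 5)*(u + 7)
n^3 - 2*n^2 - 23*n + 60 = (n - 4)*(n - 3)*(n + 5)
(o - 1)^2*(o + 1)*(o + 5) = o^4 + 4*o^3 - 6*o^2 - 4*o + 5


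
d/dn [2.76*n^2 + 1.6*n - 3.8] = 5.52*n + 1.6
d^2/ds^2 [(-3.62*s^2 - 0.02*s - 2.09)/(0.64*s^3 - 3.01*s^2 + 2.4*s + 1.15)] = (-2.965504*s^6 - 0.0491520000000207*s^5 + 23.32032*s^4 + 49.1165719999999*s^3 - 207.882234*s^2 + 99.40302*s - 48.01037)/(0.262144*s^9 - 3.698688*s^8 + 20.344512*s^7 - 53.597941*s^6 + 62.99976*s^5 - 10.157055*s^4 - 33.4824*s^3 + 7.929825*s^2 + 9.522*s + 1.520875)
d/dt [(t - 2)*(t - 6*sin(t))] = t + (2 - t)*(6*cos(t) - 1) - 6*sin(t)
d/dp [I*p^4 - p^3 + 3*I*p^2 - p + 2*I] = 4*I*p^3 - 3*p^2 + 6*I*p - 1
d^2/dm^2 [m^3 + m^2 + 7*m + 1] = 6*m + 2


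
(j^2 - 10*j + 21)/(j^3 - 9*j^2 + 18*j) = (j - 7)/(j*(j - 6))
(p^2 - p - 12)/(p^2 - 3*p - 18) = (p - 4)/(p - 6)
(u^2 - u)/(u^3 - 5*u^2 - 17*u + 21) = u/(u^2 - 4*u - 21)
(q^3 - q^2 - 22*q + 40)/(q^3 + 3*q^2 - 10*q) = (q - 4)/q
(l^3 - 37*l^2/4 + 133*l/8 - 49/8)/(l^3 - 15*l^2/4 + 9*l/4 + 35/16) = 2*(2*l^2 - 15*l + 7)/(4*l^2 - 8*l - 5)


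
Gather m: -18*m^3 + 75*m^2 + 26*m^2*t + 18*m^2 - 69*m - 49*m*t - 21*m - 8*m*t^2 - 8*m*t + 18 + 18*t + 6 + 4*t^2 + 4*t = -18*m^3 + m^2*(26*t + 93) + m*(-8*t^2 - 57*t - 90) + 4*t^2 + 22*t + 24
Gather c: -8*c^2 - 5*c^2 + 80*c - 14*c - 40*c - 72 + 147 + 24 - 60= -13*c^2 + 26*c + 39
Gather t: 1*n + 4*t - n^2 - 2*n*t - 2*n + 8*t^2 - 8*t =-n^2 - n + 8*t^2 + t*(-2*n - 4)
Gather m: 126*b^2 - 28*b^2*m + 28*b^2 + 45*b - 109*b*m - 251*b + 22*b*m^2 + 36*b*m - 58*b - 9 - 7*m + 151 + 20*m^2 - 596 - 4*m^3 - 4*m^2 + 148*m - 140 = 154*b^2 - 264*b - 4*m^3 + m^2*(22*b + 16) + m*(-28*b^2 - 73*b + 141) - 594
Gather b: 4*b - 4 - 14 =4*b - 18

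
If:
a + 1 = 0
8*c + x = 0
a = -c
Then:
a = -1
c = 1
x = -8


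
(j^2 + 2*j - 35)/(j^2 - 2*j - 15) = (j + 7)/(j + 3)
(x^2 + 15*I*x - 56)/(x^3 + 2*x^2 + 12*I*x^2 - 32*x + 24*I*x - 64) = (x + 7*I)/(x^2 + x*(2 + 4*I) + 8*I)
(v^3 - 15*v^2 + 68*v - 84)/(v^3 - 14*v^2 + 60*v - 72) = (v - 7)/(v - 6)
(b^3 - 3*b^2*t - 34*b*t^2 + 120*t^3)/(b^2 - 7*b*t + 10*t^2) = (-b^2 - 2*b*t + 24*t^2)/(-b + 2*t)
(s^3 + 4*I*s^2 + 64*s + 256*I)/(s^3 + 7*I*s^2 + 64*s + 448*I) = (s + 4*I)/(s + 7*I)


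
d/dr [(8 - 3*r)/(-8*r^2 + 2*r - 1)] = (-24*r^2 + 128*r - 13)/(64*r^4 - 32*r^3 + 20*r^2 - 4*r + 1)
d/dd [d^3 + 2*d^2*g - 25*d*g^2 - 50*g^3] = 3*d^2 + 4*d*g - 25*g^2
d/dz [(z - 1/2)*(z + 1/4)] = 2*z - 1/4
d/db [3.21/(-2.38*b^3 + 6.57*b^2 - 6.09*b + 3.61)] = (22.9194*b^2 - 42.1794*b + 19.5489)/(2.38*b^3 - 6.57*b^2 + 6.09*b - 3.61)^2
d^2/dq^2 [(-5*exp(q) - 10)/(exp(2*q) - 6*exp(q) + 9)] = 5*(-exp(2*q) - 20*exp(q) - 21)*exp(q)/(exp(4*q) - 12*exp(3*q) + 54*exp(2*q) - 108*exp(q) + 81)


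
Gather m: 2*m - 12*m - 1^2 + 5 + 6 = 10 - 10*m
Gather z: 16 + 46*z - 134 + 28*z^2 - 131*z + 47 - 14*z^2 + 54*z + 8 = 14*z^2 - 31*z - 63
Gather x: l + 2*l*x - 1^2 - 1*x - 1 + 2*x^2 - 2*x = l + 2*x^2 + x*(2*l - 3) - 2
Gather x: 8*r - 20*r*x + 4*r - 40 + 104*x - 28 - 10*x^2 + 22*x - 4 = 12*r - 10*x^2 + x*(126 - 20*r) - 72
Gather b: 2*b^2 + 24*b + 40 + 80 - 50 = 2*b^2 + 24*b + 70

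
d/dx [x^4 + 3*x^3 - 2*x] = 4*x^3 + 9*x^2 - 2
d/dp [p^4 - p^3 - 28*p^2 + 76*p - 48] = 4*p^3 - 3*p^2 - 56*p + 76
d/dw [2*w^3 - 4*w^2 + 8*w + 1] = 6*w^2 - 8*w + 8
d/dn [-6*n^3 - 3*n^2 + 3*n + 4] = -18*n^2 - 6*n + 3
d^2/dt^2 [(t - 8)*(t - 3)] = 2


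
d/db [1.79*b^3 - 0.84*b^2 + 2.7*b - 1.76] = 5.37*b^2 - 1.68*b + 2.7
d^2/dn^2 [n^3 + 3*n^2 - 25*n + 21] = 6*n + 6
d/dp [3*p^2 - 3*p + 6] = 6*p - 3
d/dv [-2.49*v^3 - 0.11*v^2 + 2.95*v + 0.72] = -7.47*v^2 - 0.22*v + 2.95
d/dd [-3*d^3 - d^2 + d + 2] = -9*d^2 - 2*d + 1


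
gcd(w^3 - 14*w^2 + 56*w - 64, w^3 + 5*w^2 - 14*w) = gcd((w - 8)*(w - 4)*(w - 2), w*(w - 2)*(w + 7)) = w - 2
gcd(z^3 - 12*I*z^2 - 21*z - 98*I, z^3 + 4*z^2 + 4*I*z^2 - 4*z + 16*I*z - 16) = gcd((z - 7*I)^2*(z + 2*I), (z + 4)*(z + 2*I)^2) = z + 2*I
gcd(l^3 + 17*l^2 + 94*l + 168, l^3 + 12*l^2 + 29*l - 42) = l^2 + 13*l + 42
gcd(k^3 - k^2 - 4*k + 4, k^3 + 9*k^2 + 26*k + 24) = k + 2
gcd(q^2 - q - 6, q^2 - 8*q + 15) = q - 3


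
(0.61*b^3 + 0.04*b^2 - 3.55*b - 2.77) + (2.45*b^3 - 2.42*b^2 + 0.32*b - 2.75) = 3.06*b^3 - 2.38*b^2 - 3.23*b - 5.52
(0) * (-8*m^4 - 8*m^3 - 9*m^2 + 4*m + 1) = 0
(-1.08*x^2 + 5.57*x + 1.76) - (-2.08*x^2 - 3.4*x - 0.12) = 1.0*x^2 + 8.97*x + 1.88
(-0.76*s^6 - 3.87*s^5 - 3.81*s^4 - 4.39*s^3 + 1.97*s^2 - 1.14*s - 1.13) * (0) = 0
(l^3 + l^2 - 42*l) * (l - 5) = l^4 - 4*l^3 - 47*l^2 + 210*l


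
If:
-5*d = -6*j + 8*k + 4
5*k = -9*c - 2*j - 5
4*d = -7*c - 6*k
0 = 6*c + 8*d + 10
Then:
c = -383/95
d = 337/190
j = 2599/380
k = 669/190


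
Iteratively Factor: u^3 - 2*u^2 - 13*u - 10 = (u - 5)*(u^2 + 3*u + 2) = (u - 5)*(u + 2)*(u + 1)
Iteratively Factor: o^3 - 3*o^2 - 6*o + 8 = (o - 4)*(o^2 + o - 2) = (o - 4)*(o + 2)*(o - 1)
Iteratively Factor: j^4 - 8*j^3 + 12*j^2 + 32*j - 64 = (j - 4)*(j^3 - 4*j^2 - 4*j + 16) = (j - 4)*(j - 2)*(j^2 - 2*j - 8) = (j - 4)*(j - 2)*(j + 2)*(j - 4)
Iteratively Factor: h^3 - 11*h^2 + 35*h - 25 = (h - 1)*(h^2 - 10*h + 25) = (h - 5)*(h - 1)*(h - 5)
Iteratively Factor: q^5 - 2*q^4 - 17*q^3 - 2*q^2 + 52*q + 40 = (q + 2)*(q^4 - 4*q^3 - 9*q^2 + 16*q + 20) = (q + 2)^2*(q^3 - 6*q^2 + 3*q + 10) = (q - 5)*(q + 2)^2*(q^2 - q - 2) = (q - 5)*(q - 2)*(q + 2)^2*(q + 1)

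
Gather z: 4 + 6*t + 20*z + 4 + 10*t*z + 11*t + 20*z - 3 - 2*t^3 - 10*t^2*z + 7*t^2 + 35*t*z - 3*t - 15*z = -2*t^3 + 7*t^2 + 14*t + z*(-10*t^2 + 45*t + 25) + 5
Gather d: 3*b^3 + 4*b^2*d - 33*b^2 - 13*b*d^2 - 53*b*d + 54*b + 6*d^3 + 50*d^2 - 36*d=3*b^3 - 33*b^2 + 54*b + 6*d^3 + d^2*(50 - 13*b) + d*(4*b^2 - 53*b - 36)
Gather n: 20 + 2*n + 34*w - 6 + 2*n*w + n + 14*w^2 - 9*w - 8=n*(2*w + 3) + 14*w^2 + 25*w + 6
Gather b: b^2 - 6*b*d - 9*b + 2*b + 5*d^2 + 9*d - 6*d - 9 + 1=b^2 + b*(-6*d - 7) + 5*d^2 + 3*d - 8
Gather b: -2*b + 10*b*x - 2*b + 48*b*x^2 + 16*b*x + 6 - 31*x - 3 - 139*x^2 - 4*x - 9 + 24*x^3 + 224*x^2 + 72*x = b*(48*x^2 + 26*x - 4) + 24*x^3 + 85*x^2 + 37*x - 6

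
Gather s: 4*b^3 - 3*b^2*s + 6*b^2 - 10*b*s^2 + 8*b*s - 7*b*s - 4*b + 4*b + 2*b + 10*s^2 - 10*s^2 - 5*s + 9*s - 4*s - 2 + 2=4*b^3 + 6*b^2 - 10*b*s^2 + 2*b + s*(-3*b^2 + b)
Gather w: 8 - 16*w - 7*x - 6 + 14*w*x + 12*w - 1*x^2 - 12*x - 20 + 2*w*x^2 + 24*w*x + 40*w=w*(2*x^2 + 38*x + 36) - x^2 - 19*x - 18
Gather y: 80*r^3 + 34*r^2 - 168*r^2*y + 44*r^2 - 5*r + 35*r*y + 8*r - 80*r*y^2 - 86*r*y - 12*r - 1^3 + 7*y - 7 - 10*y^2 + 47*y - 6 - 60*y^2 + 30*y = 80*r^3 + 78*r^2 - 9*r + y^2*(-80*r - 70) + y*(-168*r^2 - 51*r + 84) - 14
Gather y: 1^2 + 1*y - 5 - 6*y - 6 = -5*y - 10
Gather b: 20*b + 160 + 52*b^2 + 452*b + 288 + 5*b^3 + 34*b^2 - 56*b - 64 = 5*b^3 + 86*b^2 + 416*b + 384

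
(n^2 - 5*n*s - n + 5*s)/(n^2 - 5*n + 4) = (n - 5*s)/(n - 4)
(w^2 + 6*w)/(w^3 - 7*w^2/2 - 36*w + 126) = 2*w/(2*w^2 - 19*w + 42)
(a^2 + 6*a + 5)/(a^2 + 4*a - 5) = (a + 1)/(a - 1)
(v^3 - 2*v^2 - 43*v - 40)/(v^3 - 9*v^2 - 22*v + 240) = (v + 1)/(v - 6)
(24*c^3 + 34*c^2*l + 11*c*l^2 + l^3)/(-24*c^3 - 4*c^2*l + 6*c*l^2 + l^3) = (-4*c^2 - 5*c*l - l^2)/(4*c^2 - l^2)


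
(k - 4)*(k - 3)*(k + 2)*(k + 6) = k^4 + k^3 - 32*k^2 + 12*k + 144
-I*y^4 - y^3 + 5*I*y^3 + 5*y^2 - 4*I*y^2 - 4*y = y*(y - 4)*(y - I)*(-I*y + I)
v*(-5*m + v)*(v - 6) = -5*m*v^2 + 30*m*v + v^3 - 6*v^2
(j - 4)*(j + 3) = j^2 - j - 12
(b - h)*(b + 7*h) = b^2 + 6*b*h - 7*h^2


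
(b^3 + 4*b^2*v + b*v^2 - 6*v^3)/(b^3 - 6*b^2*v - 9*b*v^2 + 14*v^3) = (-b - 3*v)/(-b + 7*v)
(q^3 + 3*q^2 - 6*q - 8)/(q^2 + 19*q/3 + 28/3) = 3*(q^2 - q - 2)/(3*q + 7)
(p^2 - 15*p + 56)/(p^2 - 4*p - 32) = (p - 7)/(p + 4)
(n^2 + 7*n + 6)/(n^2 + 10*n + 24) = (n + 1)/(n + 4)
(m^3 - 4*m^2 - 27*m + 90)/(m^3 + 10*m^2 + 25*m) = (m^2 - 9*m + 18)/(m*(m + 5))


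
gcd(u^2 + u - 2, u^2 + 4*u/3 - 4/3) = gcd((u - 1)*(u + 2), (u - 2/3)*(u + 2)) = u + 2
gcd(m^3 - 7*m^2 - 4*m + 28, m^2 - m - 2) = m - 2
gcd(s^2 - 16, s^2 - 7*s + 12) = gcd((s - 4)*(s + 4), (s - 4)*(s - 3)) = s - 4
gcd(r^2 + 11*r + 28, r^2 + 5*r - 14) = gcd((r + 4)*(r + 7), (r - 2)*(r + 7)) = r + 7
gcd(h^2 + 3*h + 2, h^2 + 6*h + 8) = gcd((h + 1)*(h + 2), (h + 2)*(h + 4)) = h + 2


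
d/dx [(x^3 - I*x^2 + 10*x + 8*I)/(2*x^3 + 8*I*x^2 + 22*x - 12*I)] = (5*I*x^3 - 3*x^2 - 96*I*x + 148)/(2*(x^5 + 9*I*x^4 - 3*x^3 + 73*I*x^2 + 96*x - 36*I))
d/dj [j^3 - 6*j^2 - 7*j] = 3*j^2 - 12*j - 7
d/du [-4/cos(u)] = -4*sin(u)/cos(u)^2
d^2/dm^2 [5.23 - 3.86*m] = 0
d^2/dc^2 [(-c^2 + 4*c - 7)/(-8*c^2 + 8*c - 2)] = 3*(23 - 4*c)/(16*c^4 - 32*c^3 + 24*c^2 - 8*c + 1)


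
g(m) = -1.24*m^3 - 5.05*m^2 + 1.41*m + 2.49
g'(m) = -3.72*m^2 - 10.1*m + 1.41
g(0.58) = 1.37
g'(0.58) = -5.70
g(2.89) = -65.54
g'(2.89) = -58.85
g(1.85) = -20.04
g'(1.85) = -30.01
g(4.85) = -250.92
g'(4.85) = -135.08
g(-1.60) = -7.61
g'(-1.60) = 8.05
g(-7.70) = 258.32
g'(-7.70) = -141.38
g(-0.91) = -2.04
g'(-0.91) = 7.52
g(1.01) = -2.51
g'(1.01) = -12.59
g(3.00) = -72.21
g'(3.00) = -62.37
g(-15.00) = 3030.09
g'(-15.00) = -684.09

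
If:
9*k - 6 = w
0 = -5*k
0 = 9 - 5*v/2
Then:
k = 0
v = 18/5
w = -6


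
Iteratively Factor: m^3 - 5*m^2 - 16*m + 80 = (m + 4)*(m^2 - 9*m + 20) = (m - 5)*(m + 4)*(m - 4)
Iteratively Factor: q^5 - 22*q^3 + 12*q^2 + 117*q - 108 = (q + 4)*(q^4 - 4*q^3 - 6*q^2 + 36*q - 27) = (q - 1)*(q + 4)*(q^3 - 3*q^2 - 9*q + 27) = (q - 3)*(q - 1)*(q + 4)*(q^2 - 9) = (q - 3)*(q - 1)*(q + 3)*(q + 4)*(q - 3)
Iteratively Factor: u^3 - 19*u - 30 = (u + 2)*(u^2 - 2*u - 15) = (u + 2)*(u + 3)*(u - 5)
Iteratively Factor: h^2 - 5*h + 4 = (h - 4)*(h - 1)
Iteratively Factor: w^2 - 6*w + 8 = (w - 2)*(w - 4)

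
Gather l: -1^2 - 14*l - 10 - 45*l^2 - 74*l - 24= -45*l^2 - 88*l - 35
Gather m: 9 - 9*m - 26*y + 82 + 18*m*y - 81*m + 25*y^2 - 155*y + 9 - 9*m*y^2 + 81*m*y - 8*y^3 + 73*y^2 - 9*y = m*(-9*y^2 + 99*y - 90) - 8*y^3 + 98*y^2 - 190*y + 100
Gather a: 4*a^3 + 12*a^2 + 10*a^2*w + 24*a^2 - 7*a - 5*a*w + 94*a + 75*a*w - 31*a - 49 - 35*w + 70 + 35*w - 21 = 4*a^3 + a^2*(10*w + 36) + a*(70*w + 56)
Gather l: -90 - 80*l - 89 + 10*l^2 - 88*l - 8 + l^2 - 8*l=11*l^2 - 176*l - 187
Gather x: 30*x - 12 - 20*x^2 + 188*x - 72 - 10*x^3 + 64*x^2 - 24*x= -10*x^3 + 44*x^2 + 194*x - 84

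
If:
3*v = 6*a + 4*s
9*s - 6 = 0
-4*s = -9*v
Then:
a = -8/27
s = 2/3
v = 8/27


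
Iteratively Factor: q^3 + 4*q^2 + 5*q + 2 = (q + 2)*(q^2 + 2*q + 1) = (q + 1)*(q + 2)*(q + 1)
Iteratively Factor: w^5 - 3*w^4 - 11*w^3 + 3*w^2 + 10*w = (w + 1)*(w^4 - 4*w^3 - 7*w^2 + 10*w) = (w + 1)*(w + 2)*(w^3 - 6*w^2 + 5*w) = (w - 1)*(w + 1)*(w + 2)*(w^2 - 5*w) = (w - 5)*(w - 1)*(w + 1)*(w + 2)*(w)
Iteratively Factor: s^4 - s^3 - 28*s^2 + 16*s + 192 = (s - 4)*(s^3 + 3*s^2 - 16*s - 48) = (s - 4)*(s + 3)*(s^2 - 16) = (s - 4)^2*(s + 3)*(s + 4)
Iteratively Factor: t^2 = (t)*(t)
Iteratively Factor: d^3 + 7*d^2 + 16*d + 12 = (d + 3)*(d^2 + 4*d + 4) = (d + 2)*(d + 3)*(d + 2)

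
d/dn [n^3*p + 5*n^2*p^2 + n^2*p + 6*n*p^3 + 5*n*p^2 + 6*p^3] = p*(3*n^2 + 10*n*p + 2*n + 6*p^2 + 5*p)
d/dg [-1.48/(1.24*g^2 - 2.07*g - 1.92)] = (3.6704*g - 3.0636)/(-1.24*g^2 + 2.07*g + 1.92)^2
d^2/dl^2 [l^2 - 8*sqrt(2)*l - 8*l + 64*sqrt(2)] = 2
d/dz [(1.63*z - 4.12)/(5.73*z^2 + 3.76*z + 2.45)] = (-9.3399*z^2 + 47.2152*z + 19.4847)/(32.8329*z^4 + 43.0896*z^3 + 42.2146*z^2 + 18.424*z + 6.0025)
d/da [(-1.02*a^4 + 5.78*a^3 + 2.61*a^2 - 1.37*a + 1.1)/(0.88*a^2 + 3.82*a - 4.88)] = (-1.7952*a^5 - 6.6028*a^4 + 64.0696*a^3 - 73.4434*a^2 - 27.4096*a + 2.4836)/(0.7744*a^4 + 6.7232*a^3 + 6.0036*a^2 - 37.2832*a + 23.8144)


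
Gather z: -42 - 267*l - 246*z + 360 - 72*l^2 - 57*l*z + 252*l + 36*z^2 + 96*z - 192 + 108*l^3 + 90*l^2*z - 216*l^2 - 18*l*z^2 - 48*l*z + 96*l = 108*l^3 - 288*l^2 + 81*l + z^2*(36 - 18*l) + z*(90*l^2 - 105*l - 150) + 126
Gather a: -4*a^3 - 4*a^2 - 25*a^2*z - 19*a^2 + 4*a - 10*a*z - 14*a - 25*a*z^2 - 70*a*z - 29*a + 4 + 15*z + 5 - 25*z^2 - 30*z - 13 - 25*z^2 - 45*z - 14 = -4*a^3 + a^2*(-25*z - 23) + a*(-25*z^2 - 80*z - 39) - 50*z^2 - 60*z - 18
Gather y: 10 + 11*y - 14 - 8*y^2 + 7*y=-8*y^2 + 18*y - 4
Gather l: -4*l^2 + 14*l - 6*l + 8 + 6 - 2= -4*l^2 + 8*l + 12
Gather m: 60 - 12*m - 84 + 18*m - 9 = 6*m - 33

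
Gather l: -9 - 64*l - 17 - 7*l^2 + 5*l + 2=-7*l^2 - 59*l - 24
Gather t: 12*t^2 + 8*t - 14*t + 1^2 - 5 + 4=12*t^2 - 6*t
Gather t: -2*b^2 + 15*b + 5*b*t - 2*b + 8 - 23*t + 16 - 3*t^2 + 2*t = -2*b^2 + 13*b - 3*t^2 + t*(5*b - 21) + 24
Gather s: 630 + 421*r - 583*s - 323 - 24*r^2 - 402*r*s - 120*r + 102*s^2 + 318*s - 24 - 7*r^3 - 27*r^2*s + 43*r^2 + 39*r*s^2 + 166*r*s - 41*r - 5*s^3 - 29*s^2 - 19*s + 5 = -7*r^3 + 19*r^2 + 260*r - 5*s^3 + s^2*(39*r + 73) + s*(-27*r^2 - 236*r - 284) + 288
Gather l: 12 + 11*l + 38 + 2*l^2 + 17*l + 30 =2*l^2 + 28*l + 80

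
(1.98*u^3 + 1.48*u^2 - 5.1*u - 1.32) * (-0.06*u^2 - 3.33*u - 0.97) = -0.1188*u^5 - 6.6822*u^4 - 6.543*u^3 + 15.6266*u^2 + 9.3426*u + 1.2804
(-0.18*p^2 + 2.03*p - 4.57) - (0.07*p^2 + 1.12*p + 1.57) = -0.25*p^2 + 0.91*p - 6.14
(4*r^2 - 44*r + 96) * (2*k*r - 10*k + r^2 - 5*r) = 8*k*r^3 - 128*k*r^2 + 632*k*r - 960*k + 4*r^4 - 64*r^3 + 316*r^2 - 480*r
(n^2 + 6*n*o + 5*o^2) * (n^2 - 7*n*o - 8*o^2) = n^4 - n^3*o - 45*n^2*o^2 - 83*n*o^3 - 40*o^4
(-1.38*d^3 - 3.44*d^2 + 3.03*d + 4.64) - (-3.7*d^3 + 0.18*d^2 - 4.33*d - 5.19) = 2.32*d^3 - 3.62*d^2 + 7.36*d + 9.83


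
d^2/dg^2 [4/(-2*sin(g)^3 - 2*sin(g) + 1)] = 8*(18*sin(g)^6 - 20*sin(g)^4 + 9*sin(g)^3 - 10*sin(g)^2 - 5*sin(g) - 4)/(2*sin(g)^3 + 2*sin(g) - 1)^3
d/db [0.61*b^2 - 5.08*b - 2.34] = 1.22*b - 5.08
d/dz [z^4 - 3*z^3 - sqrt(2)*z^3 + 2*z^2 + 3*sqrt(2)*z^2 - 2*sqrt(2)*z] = 4*z^3 - 9*z^2 - 3*sqrt(2)*z^2 + 4*z + 6*sqrt(2)*z - 2*sqrt(2)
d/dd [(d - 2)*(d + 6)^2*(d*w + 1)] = (d + 6)*(w*(d - 2)*(d + 6) + 2*(d - 2)*(d*w + 1) + (d + 6)*(d*w + 1))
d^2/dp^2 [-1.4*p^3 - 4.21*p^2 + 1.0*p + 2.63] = -8.4*p - 8.42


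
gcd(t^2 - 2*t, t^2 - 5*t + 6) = t - 2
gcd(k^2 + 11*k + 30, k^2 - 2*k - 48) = k + 6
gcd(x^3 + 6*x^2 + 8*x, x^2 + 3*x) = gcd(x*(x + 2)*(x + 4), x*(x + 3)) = x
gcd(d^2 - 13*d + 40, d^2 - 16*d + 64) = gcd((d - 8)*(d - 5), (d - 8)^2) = d - 8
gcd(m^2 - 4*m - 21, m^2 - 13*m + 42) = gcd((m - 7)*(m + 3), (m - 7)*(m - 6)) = m - 7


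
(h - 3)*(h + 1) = h^2 - 2*h - 3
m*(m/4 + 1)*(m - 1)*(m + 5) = m^4/4 + 2*m^3 + 11*m^2/4 - 5*m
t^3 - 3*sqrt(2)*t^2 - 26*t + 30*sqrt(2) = (t - 5*sqrt(2))*(t - sqrt(2))*(t + 3*sqrt(2))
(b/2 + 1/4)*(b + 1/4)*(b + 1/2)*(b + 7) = b^4/2 + 33*b^3/8 + 37*b^2/8 + 57*b/32 + 7/32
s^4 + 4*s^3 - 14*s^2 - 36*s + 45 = (s - 3)*(s - 1)*(s + 3)*(s + 5)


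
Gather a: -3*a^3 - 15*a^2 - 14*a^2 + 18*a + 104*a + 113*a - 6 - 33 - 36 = -3*a^3 - 29*a^2 + 235*a - 75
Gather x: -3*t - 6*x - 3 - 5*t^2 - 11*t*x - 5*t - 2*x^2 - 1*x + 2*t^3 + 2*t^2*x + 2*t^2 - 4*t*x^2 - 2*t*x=2*t^3 - 3*t^2 - 8*t + x^2*(-4*t - 2) + x*(2*t^2 - 13*t - 7) - 3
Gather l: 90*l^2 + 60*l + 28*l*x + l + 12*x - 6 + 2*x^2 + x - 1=90*l^2 + l*(28*x + 61) + 2*x^2 + 13*x - 7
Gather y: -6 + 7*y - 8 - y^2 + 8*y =-y^2 + 15*y - 14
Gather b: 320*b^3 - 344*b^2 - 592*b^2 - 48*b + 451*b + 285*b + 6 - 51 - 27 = 320*b^3 - 936*b^2 + 688*b - 72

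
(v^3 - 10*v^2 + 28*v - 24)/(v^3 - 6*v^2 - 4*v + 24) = (v - 2)/(v + 2)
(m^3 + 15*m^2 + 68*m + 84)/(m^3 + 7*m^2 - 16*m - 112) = (m^2 + 8*m + 12)/(m^2 - 16)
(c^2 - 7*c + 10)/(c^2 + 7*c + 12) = (c^2 - 7*c + 10)/(c^2 + 7*c + 12)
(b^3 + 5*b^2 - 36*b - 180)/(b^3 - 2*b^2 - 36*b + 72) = (b + 5)/(b - 2)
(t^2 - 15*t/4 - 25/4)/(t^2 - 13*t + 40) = (t + 5/4)/(t - 8)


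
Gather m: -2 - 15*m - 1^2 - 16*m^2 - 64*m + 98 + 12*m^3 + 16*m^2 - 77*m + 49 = 12*m^3 - 156*m + 144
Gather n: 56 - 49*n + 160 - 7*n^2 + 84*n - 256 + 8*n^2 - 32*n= n^2 + 3*n - 40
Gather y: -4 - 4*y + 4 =-4*y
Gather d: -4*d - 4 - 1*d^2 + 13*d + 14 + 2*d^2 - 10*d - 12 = d^2 - d - 2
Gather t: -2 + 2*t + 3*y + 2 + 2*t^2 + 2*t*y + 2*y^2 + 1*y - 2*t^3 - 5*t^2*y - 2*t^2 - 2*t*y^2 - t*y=-2*t^3 - 5*t^2*y + t*(-2*y^2 + y + 2) + 2*y^2 + 4*y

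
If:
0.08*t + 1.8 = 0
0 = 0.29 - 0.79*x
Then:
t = -22.50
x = 0.37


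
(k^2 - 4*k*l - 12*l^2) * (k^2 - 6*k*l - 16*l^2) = k^4 - 10*k^3*l - 4*k^2*l^2 + 136*k*l^3 + 192*l^4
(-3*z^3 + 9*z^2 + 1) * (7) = -21*z^3 + 63*z^2 + 7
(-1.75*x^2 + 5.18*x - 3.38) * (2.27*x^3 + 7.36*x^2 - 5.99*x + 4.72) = -3.9725*x^5 - 1.1214*x^4 + 40.9347*x^3 - 64.165*x^2 + 44.6958*x - 15.9536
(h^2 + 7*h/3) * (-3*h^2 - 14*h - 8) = -3*h^4 - 21*h^3 - 122*h^2/3 - 56*h/3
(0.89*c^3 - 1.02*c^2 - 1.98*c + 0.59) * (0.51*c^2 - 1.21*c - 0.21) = 0.4539*c^5 - 1.5971*c^4 + 0.0374999999999999*c^3 + 2.9109*c^2 - 0.2981*c - 0.1239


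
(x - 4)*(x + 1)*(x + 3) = x^3 - 13*x - 12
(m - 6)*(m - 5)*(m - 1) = m^3 - 12*m^2 + 41*m - 30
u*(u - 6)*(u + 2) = u^3 - 4*u^2 - 12*u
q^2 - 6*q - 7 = (q - 7)*(q + 1)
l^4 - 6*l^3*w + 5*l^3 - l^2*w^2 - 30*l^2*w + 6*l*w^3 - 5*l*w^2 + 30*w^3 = (l + 5)*(l - 6*w)*(l - w)*(l + w)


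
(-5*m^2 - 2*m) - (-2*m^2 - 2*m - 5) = 5 - 3*m^2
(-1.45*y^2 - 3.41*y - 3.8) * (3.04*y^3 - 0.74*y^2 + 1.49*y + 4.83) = -4.408*y^5 - 9.2934*y^4 - 11.1891*y^3 - 9.2724*y^2 - 22.1323*y - 18.354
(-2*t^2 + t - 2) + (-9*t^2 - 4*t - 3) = -11*t^2 - 3*t - 5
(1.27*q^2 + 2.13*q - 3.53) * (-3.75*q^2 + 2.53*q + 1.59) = -4.7625*q^4 - 4.7744*q^3 + 20.6457*q^2 - 5.5442*q - 5.6127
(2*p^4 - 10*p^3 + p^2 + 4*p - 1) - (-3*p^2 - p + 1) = 2*p^4 - 10*p^3 + 4*p^2 + 5*p - 2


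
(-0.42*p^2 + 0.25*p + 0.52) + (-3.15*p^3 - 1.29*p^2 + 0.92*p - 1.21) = -3.15*p^3 - 1.71*p^2 + 1.17*p - 0.69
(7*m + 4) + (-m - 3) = 6*m + 1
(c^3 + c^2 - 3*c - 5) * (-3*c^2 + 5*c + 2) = -3*c^5 + 2*c^4 + 16*c^3 + 2*c^2 - 31*c - 10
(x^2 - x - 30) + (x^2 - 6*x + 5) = 2*x^2 - 7*x - 25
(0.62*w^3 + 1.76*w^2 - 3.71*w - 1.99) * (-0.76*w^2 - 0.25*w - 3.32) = -0.4712*w^5 - 1.4926*w^4 + 0.3212*w^3 - 3.4033*w^2 + 12.8147*w + 6.6068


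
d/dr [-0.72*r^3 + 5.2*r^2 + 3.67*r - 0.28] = -2.16*r^2 + 10.4*r + 3.67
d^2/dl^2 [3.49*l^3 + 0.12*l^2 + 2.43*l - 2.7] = 20.94*l + 0.24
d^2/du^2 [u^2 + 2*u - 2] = 2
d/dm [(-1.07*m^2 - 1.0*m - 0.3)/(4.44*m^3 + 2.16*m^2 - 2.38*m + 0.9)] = (4.7508*m^4 + 8.88*m^3 + 8.7026*m^2 - 0.63*m - 1.614)/(19.7136*m^6 + 19.1808*m^5 - 16.4688*m^4 - 2.2896*m^3 + 9.5524*m^2 - 4.284*m + 0.81)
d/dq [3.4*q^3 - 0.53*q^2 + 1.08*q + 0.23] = 10.2*q^2 - 1.06*q + 1.08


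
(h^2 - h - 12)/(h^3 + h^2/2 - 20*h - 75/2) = 2*(h - 4)/(2*h^2 - 5*h - 25)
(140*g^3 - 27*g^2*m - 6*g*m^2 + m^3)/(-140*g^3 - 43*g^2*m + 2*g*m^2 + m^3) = (-4*g + m)/(4*g + m)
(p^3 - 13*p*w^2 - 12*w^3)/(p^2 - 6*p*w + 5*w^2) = (p^3 - 13*p*w^2 - 12*w^3)/(p^2 - 6*p*w + 5*w^2)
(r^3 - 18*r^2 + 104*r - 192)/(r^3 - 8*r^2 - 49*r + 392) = (r^2 - 10*r + 24)/(r^2 - 49)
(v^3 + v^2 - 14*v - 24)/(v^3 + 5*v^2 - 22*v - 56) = (v + 3)/(v + 7)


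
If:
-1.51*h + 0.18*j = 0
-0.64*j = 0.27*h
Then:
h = 0.00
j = 0.00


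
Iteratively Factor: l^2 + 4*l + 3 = (l + 3)*(l + 1)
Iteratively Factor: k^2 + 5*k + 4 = (k + 1)*(k + 4)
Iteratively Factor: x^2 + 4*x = (x)*(x + 4)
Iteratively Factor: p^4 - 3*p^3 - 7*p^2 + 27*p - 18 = (p - 3)*(p^3 - 7*p + 6) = (p - 3)*(p + 3)*(p^2 - 3*p + 2) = (p - 3)*(p - 2)*(p + 3)*(p - 1)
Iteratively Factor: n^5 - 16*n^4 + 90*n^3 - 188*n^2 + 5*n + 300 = (n + 1)*(n^4 - 17*n^3 + 107*n^2 - 295*n + 300) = (n - 3)*(n + 1)*(n^3 - 14*n^2 + 65*n - 100) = (n - 5)*(n - 3)*(n + 1)*(n^2 - 9*n + 20) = (n - 5)^2*(n - 3)*(n + 1)*(n - 4)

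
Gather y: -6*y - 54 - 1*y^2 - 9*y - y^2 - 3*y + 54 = -2*y^2 - 18*y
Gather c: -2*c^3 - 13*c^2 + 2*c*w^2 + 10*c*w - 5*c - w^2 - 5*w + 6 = -2*c^3 - 13*c^2 + c*(2*w^2 + 10*w - 5) - w^2 - 5*w + 6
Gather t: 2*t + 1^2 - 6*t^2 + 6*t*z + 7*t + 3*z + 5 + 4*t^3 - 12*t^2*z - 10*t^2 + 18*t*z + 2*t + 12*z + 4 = 4*t^3 + t^2*(-12*z - 16) + t*(24*z + 11) + 15*z + 10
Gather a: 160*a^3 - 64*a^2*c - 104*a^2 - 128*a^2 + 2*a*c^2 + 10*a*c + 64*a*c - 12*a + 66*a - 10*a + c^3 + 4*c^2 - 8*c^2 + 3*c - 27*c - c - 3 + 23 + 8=160*a^3 + a^2*(-64*c - 232) + a*(2*c^2 + 74*c + 44) + c^3 - 4*c^2 - 25*c + 28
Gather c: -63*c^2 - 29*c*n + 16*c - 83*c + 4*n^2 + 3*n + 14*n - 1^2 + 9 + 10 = -63*c^2 + c*(-29*n - 67) + 4*n^2 + 17*n + 18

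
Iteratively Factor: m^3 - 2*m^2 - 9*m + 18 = (m + 3)*(m^2 - 5*m + 6) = (m - 3)*(m + 3)*(m - 2)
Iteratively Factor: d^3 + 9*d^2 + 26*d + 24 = (d + 3)*(d^2 + 6*d + 8) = (d + 2)*(d + 3)*(d + 4)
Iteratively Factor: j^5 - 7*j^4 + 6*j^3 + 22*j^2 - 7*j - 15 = (j - 1)*(j^4 - 6*j^3 + 22*j + 15) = (j - 3)*(j - 1)*(j^3 - 3*j^2 - 9*j - 5) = (j - 3)*(j - 1)*(j + 1)*(j^2 - 4*j - 5) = (j - 5)*(j - 3)*(j - 1)*(j + 1)*(j + 1)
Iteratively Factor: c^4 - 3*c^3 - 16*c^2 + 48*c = (c - 4)*(c^3 + c^2 - 12*c) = (c - 4)*(c + 4)*(c^2 - 3*c) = (c - 4)*(c - 3)*(c + 4)*(c)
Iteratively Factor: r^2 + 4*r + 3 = (r + 3)*(r + 1)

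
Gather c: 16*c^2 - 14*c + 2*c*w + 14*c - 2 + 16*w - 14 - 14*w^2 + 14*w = 16*c^2 + 2*c*w - 14*w^2 + 30*w - 16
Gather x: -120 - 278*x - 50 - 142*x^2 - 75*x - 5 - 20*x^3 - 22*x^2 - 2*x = -20*x^3 - 164*x^2 - 355*x - 175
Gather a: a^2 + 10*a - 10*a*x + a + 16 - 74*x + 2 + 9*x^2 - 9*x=a^2 + a*(11 - 10*x) + 9*x^2 - 83*x + 18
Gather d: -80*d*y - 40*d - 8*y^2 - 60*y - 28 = d*(-80*y - 40) - 8*y^2 - 60*y - 28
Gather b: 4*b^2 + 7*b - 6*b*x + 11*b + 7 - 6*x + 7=4*b^2 + b*(18 - 6*x) - 6*x + 14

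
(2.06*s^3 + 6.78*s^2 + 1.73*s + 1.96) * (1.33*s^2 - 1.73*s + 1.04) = 2.7398*s^5 + 5.4536*s^4 - 7.2861*s^3 + 6.6651*s^2 - 1.5916*s + 2.0384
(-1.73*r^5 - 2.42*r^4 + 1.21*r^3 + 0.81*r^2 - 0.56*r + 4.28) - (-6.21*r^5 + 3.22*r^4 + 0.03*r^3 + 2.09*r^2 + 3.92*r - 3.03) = 4.48*r^5 - 5.64*r^4 + 1.18*r^3 - 1.28*r^2 - 4.48*r + 7.31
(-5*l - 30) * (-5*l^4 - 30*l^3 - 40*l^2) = 25*l^5 + 300*l^4 + 1100*l^3 + 1200*l^2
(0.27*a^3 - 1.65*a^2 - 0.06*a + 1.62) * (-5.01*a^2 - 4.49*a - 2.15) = -1.3527*a^5 + 7.0542*a^4 + 7.1286*a^3 - 4.2993*a^2 - 7.1448*a - 3.483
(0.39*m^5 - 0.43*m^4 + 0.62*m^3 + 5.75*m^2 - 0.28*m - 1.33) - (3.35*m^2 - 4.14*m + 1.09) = 0.39*m^5 - 0.43*m^4 + 0.62*m^3 + 2.4*m^2 + 3.86*m - 2.42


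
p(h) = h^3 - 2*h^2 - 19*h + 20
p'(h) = 3*h^2 - 4*h - 19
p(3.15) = -28.44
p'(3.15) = -1.83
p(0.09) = 18.27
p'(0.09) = -19.34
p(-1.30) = 39.12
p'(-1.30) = -8.73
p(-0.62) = 30.77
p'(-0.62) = -15.37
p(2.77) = -26.72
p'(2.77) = -7.06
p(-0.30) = 25.49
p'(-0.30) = -17.53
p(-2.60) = 38.30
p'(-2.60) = 11.68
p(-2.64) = 37.82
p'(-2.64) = 12.47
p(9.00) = 416.00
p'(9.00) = 188.00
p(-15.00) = -3520.00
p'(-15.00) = 716.00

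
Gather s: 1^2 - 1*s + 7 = 8 - s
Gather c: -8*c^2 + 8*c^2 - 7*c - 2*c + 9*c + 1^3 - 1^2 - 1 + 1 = 0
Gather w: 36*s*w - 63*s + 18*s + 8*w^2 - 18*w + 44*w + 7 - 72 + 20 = -45*s + 8*w^2 + w*(36*s + 26) - 45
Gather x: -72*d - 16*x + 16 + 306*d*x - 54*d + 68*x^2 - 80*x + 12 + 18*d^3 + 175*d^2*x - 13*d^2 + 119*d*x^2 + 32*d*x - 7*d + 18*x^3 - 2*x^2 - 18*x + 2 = 18*d^3 - 13*d^2 - 133*d + 18*x^3 + x^2*(119*d + 66) + x*(175*d^2 + 338*d - 114) + 30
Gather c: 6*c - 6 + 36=6*c + 30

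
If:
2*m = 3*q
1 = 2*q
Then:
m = 3/4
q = 1/2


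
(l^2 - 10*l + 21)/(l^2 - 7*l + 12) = (l - 7)/(l - 4)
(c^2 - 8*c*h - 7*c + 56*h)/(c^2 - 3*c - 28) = (c - 8*h)/(c + 4)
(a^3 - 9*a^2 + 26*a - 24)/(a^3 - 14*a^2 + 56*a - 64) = (a - 3)/(a - 8)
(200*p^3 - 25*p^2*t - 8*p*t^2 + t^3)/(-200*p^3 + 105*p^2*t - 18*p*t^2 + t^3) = (-5*p - t)/(5*p - t)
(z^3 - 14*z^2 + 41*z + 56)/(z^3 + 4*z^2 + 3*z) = (z^2 - 15*z + 56)/(z*(z + 3))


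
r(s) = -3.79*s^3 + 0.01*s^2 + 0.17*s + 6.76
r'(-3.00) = -102.22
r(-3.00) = 108.67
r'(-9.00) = -920.98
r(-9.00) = 2768.95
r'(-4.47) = -227.10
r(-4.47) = 344.70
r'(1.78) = -35.82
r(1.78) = -14.28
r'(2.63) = -78.42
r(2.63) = -61.67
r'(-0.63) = -4.36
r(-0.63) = 7.60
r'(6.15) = -429.75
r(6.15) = -873.40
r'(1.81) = -37.04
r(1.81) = -15.37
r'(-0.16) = -0.12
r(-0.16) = 6.75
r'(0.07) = 0.12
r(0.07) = 6.77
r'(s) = -11.37*s^2 + 0.02*s + 0.17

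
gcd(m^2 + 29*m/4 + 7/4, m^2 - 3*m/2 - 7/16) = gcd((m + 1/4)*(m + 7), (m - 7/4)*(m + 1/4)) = m + 1/4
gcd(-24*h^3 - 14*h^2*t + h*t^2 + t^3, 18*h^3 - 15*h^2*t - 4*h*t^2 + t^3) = 3*h + t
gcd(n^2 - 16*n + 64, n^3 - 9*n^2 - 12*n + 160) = n - 8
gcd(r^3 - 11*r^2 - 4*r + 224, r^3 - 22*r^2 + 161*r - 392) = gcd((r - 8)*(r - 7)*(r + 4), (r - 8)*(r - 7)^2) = r^2 - 15*r + 56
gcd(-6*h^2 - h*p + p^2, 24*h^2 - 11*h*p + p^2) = -3*h + p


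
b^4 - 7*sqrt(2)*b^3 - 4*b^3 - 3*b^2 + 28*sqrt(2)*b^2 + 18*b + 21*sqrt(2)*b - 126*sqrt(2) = (b - 3)^2*(b + 2)*(b - 7*sqrt(2))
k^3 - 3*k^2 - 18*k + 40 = (k - 5)*(k - 2)*(k + 4)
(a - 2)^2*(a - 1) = a^3 - 5*a^2 + 8*a - 4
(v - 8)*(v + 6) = v^2 - 2*v - 48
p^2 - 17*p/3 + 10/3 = (p - 5)*(p - 2/3)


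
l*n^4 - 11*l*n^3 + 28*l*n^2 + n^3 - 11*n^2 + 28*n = n*(n - 7)*(n - 4)*(l*n + 1)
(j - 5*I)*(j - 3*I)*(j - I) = j^3 - 9*I*j^2 - 23*j + 15*I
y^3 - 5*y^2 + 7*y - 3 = (y - 3)*(y - 1)^2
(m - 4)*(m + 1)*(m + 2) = m^3 - m^2 - 10*m - 8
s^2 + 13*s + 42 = (s + 6)*(s + 7)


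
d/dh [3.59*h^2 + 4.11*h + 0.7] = 7.18*h + 4.11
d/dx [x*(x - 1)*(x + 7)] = 3*x^2 + 12*x - 7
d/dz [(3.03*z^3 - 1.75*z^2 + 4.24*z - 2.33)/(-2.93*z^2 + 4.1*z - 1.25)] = (-8.8779*z^4 + 24.846*z^3 - 6.1143*z^2 - 9.2788*z + 4.253)/(8.5849*z^4 - 24.026*z^3 + 24.135*z^2 - 10.25*z + 1.5625)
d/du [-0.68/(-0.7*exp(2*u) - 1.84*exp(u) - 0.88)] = (-0.952*exp(u) - 1.2512)*exp(u)/(0.7*exp(2*u) + 1.84*exp(u) + 0.88)^2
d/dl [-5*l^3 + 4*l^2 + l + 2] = -15*l^2 + 8*l + 1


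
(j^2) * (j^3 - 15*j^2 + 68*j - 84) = j^5 - 15*j^4 + 68*j^3 - 84*j^2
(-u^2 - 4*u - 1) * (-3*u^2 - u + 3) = 3*u^4 + 13*u^3 + 4*u^2 - 11*u - 3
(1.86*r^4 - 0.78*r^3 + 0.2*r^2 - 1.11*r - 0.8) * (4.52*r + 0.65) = 8.4072*r^5 - 2.3166*r^4 + 0.397*r^3 - 4.8872*r^2 - 4.3375*r - 0.52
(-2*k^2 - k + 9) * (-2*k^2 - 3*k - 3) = 4*k^4 + 8*k^3 - 9*k^2 - 24*k - 27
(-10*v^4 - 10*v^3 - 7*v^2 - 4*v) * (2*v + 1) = -20*v^5 - 30*v^4 - 24*v^3 - 15*v^2 - 4*v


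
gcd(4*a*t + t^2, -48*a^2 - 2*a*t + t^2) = 1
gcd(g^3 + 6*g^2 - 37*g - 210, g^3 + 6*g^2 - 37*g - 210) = g^3 + 6*g^2 - 37*g - 210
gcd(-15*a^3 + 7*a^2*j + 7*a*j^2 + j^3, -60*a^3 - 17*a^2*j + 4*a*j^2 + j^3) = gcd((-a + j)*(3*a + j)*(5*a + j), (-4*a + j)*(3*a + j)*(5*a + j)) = 15*a^2 + 8*a*j + j^2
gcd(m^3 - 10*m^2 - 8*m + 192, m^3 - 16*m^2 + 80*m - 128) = m - 8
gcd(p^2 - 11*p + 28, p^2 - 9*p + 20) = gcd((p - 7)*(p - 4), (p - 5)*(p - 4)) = p - 4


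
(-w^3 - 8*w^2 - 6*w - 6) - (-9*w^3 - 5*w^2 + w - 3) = 8*w^3 - 3*w^2 - 7*w - 3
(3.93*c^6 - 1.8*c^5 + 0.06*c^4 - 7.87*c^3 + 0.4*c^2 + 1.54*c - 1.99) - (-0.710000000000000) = 3.93*c^6 - 1.8*c^5 + 0.06*c^4 - 7.87*c^3 + 0.4*c^2 + 1.54*c - 1.28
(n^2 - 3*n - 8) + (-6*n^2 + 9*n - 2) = -5*n^2 + 6*n - 10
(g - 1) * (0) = 0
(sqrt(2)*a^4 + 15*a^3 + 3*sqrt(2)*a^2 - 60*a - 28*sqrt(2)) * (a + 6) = sqrt(2)*a^5 + 6*sqrt(2)*a^4 + 15*a^4 + 3*sqrt(2)*a^3 + 90*a^3 - 60*a^2 + 18*sqrt(2)*a^2 - 360*a - 28*sqrt(2)*a - 168*sqrt(2)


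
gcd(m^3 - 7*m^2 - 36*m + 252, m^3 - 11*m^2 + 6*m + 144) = m - 6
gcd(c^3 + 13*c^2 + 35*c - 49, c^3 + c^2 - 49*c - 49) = c + 7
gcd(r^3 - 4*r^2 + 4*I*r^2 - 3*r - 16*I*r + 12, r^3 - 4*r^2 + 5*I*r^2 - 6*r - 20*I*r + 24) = r^2 + r*(-4 + 3*I) - 12*I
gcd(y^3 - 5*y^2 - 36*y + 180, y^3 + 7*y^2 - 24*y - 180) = y^2 + y - 30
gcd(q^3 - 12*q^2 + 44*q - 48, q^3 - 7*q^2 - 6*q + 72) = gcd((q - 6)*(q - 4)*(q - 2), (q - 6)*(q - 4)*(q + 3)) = q^2 - 10*q + 24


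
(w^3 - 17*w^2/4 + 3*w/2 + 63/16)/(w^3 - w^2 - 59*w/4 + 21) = (w + 3/4)/(w + 4)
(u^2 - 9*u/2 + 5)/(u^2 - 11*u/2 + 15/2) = (u - 2)/(u - 3)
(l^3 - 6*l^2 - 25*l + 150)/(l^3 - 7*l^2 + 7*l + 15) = (l^2 - l - 30)/(l^2 - 2*l - 3)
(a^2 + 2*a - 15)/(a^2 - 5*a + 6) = (a + 5)/(a - 2)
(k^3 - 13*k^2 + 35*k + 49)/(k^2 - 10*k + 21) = (k^2 - 6*k - 7)/(k - 3)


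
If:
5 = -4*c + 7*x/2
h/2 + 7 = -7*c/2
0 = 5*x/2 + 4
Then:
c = -53/20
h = 91/20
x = -8/5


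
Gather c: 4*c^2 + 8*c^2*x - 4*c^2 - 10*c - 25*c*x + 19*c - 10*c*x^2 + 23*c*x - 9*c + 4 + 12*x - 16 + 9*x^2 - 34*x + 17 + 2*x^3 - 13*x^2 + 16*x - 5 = 8*c^2*x + c*(-10*x^2 - 2*x) + 2*x^3 - 4*x^2 - 6*x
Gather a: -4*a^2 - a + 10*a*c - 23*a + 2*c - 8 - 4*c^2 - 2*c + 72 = -4*a^2 + a*(10*c - 24) - 4*c^2 + 64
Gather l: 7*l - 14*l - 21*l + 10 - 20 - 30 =-28*l - 40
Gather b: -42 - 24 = -66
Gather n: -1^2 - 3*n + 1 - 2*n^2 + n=-2*n^2 - 2*n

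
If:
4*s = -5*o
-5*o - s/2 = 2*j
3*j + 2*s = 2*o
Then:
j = 0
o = 0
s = 0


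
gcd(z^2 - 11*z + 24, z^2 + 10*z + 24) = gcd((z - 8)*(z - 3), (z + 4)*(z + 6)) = 1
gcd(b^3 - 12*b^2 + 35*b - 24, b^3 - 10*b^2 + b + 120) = b - 8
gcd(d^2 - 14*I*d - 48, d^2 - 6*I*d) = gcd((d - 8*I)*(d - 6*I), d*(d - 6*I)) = d - 6*I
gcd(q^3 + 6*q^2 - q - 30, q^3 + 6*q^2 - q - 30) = q^3 + 6*q^2 - q - 30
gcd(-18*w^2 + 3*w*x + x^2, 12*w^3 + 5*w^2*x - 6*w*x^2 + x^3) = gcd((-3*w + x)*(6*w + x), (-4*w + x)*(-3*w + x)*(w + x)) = -3*w + x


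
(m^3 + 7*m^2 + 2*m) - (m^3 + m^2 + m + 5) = 6*m^2 + m - 5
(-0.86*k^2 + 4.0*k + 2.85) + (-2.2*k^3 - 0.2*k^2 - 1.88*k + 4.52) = -2.2*k^3 - 1.06*k^2 + 2.12*k + 7.37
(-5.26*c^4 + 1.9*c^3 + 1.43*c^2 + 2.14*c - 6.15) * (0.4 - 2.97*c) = 15.6222*c^5 - 7.747*c^4 - 3.4871*c^3 - 5.7838*c^2 + 19.1215*c - 2.46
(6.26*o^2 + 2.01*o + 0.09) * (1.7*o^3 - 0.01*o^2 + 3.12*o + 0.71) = 10.642*o^5 + 3.3544*o^4 + 19.6641*o^3 + 10.7149*o^2 + 1.7079*o + 0.0639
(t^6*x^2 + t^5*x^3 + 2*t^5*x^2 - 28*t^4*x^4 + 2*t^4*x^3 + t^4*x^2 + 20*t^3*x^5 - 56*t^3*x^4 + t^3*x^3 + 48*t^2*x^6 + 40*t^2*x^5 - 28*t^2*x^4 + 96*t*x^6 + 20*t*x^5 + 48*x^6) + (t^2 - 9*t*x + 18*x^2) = t^6*x^2 + t^5*x^3 + 2*t^5*x^2 - 28*t^4*x^4 + 2*t^4*x^3 + t^4*x^2 + 20*t^3*x^5 - 56*t^3*x^4 + t^3*x^3 + 48*t^2*x^6 + 40*t^2*x^5 - 28*t^2*x^4 + t^2 + 96*t*x^6 + 20*t*x^5 - 9*t*x + 48*x^6 + 18*x^2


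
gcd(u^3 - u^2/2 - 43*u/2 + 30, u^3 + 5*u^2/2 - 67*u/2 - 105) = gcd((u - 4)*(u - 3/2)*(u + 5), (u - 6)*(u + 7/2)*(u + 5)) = u + 5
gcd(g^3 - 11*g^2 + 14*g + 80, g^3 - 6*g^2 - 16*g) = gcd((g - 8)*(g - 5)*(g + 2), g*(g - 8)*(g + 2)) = g^2 - 6*g - 16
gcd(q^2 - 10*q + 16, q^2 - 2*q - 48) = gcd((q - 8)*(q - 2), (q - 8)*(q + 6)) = q - 8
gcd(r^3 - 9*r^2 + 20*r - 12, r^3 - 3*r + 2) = r - 1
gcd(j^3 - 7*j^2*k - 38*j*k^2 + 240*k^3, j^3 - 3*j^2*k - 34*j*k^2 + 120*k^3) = j^2 + j*k - 30*k^2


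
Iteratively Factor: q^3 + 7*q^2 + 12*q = (q + 3)*(q^2 + 4*q) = (q + 3)*(q + 4)*(q)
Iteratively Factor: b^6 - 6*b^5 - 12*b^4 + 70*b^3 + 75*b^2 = (b + 3)*(b^5 - 9*b^4 + 15*b^3 + 25*b^2) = (b - 5)*(b + 3)*(b^4 - 4*b^3 - 5*b^2) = (b - 5)^2*(b + 3)*(b^3 + b^2) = b*(b - 5)^2*(b + 3)*(b^2 + b) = b*(b - 5)^2*(b + 1)*(b + 3)*(b)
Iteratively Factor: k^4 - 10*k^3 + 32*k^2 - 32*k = (k)*(k^3 - 10*k^2 + 32*k - 32) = k*(k - 4)*(k^2 - 6*k + 8) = k*(k - 4)^2*(k - 2)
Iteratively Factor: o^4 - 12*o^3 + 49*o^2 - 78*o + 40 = (o - 5)*(o^3 - 7*o^2 + 14*o - 8) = (o - 5)*(o - 1)*(o^2 - 6*o + 8) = (o - 5)*(o - 2)*(o - 1)*(o - 4)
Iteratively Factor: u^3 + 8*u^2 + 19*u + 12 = (u + 3)*(u^2 + 5*u + 4) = (u + 1)*(u + 3)*(u + 4)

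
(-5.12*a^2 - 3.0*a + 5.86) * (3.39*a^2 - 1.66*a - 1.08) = -17.3568*a^4 - 1.6708*a^3 + 30.375*a^2 - 6.4876*a - 6.3288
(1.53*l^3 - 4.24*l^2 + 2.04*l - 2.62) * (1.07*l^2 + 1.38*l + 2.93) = 1.6371*l^5 - 2.4254*l^4 + 0.814500000000001*l^3 - 12.4114*l^2 + 2.3616*l - 7.6766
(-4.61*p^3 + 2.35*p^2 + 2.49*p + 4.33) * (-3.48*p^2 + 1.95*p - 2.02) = 16.0428*p^5 - 17.1675*p^4 + 5.2295*p^3 - 14.9599*p^2 + 3.4137*p - 8.7466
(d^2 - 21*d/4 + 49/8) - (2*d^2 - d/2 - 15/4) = -d^2 - 19*d/4 + 79/8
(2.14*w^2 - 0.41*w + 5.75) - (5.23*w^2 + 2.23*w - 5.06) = -3.09*w^2 - 2.64*w + 10.81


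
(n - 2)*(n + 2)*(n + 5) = n^3 + 5*n^2 - 4*n - 20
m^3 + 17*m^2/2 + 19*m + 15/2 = (m + 1/2)*(m + 3)*(m + 5)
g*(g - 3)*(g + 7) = g^3 + 4*g^2 - 21*g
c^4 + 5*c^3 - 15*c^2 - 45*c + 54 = (c - 3)*(c - 1)*(c + 3)*(c + 6)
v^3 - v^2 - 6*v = v*(v - 3)*(v + 2)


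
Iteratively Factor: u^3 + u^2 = (u + 1)*(u^2) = u*(u + 1)*(u)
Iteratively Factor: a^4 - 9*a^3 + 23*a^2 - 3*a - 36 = (a - 3)*(a^3 - 6*a^2 + 5*a + 12) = (a - 4)*(a - 3)*(a^2 - 2*a - 3) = (a - 4)*(a - 3)^2*(a + 1)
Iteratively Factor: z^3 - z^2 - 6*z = (z - 3)*(z^2 + 2*z) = (z - 3)*(z + 2)*(z)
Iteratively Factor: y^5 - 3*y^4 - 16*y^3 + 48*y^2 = (y - 4)*(y^4 + y^3 - 12*y^2) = y*(y - 4)*(y^3 + y^2 - 12*y) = y^2*(y - 4)*(y^2 + y - 12) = y^2*(y - 4)*(y + 4)*(y - 3)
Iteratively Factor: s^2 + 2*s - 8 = (s + 4)*(s - 2)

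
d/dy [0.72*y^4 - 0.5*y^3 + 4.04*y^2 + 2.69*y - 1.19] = 2.88*y^3 - 1.5*y^2 + 8.08*y + 2.69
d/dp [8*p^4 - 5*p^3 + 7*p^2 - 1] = p*(32*p^2 - 15*p + 14)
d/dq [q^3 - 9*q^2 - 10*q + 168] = 3*q^2 - 18*q - 10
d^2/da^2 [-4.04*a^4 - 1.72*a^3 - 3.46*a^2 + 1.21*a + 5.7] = -48.48*a^2 - 10.32*a - 6.92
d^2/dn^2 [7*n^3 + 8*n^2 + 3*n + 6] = 42*n + 16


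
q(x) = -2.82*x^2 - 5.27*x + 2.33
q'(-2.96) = 11.42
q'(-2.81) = 10.58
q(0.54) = -1.34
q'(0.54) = -8.32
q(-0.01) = 2.38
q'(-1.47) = 3.02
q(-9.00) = -178.66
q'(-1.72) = 4.43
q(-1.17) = 4.64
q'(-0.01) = -5.21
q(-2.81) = -5.13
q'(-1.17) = 1.33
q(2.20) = -22.91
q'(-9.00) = 45.49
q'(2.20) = -17.68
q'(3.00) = -22.19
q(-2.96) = -6.78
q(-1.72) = 3.05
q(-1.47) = 3.98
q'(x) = -5.64*x - 5.27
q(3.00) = -38.86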